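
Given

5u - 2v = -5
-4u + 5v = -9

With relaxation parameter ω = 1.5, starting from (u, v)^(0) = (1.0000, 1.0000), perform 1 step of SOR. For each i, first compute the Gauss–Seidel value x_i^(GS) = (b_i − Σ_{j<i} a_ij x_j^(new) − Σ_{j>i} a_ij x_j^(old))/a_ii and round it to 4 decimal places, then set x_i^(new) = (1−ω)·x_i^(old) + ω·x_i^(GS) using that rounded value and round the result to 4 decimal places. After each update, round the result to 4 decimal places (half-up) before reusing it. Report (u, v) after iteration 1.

Iteration 1:
  u: GS value = (-5 - (-2)·1.0000) / (5) = -0.6000;  u ← (1−ω)·1.0000 + ω·-0.6000 = -1.4000
  v: GS value = (-9 - (-4)·-1.4000) / (5) = -2.9200;  v ← (1−ω)·1.0000 + ω·-2.9200 = -4.8800

(-1.4000, -4.8800)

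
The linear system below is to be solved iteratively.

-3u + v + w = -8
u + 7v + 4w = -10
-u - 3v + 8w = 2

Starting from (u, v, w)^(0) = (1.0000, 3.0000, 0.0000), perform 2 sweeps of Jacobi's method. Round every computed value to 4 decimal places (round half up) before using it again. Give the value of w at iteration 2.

Iteration 1:
  u = (-8 - (1)·3.0000 - (1)·0.0000) / (-3) = 3.6667
  v = (-10 - (1)·1.0000 - (4)·0.0000) / (7) = -1.5714
  w = (2 - (-1)·1.0000 - (-3)·3.0000) / (8) = 1.5000
Iteration 2:
  u = (-8 - (1)·-1.5714 - (1)·1.5000) / (-3) = 2.6429
  v = (-10 - (1)·3.6667 - (4)·1.5000) / (7) = -2.8095
  w = (2 - (-1)·3.6667 - (-3)·-1.5714) / (8) = 0.1191

0.1191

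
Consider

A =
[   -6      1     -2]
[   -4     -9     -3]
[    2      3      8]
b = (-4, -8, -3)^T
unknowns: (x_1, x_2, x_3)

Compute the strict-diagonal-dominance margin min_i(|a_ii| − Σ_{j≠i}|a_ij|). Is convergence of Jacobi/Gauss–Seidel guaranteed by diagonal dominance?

2

row 1: |-6| − (1+2) = 3
row 2: |-9| − (4+3) = 2
row 3: |8| − (2+3) = 3
minimum over rows = 2 → strictly diagonally dominant (convergence guaranteed)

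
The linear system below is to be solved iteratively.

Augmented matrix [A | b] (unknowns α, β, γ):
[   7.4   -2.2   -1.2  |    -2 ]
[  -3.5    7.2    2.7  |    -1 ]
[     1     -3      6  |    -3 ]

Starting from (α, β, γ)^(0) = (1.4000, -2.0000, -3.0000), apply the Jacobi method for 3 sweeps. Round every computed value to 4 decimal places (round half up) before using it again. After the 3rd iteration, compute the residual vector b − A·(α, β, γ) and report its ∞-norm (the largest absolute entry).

2.4448

Iteration 1:
  α = (-2 - (-2.2)·-2.0000 - (-1.2)·-3.0000) / (7.4) = -1.3514
  β = (-1 - (-3.5)·1.4000 - (2.7)·-3.0000) / (7.2) = 1.6667
  γ = (-3 - (1)·1.4000 - (-3)·-2.0000) / (6) = -1.7333
Iteration 2:
  α = (-2 - (-2.2)·1.6667 - (-1.2)·-1.7333) / (7.4) = -0.0558
  β = (-1 - (-3.5)·-1.3514 - (2.7)·-1.7333) / (7.2) = -0.1458
  γ = (-3 - (1)·-1.3514 - (-3)·1.6667) / (6) = 0.5586
Iteration 3:
  α = (-2 - (-2.2)·-0.1458 - (-1.2)·0.5586) / (7.4) = -0.2230
  β = (-1 - (-3.5)·-0.0558 - (2.7)·0.5586) / (7.2) = -0.3755
  γ = (-3 - (1)·-0.0558 - (-3)·-0.1458) / (6) = -0.5636
Residual b − A·x = (-1.8522, 2.4448, -0.5219); ∞-norm = 2.4448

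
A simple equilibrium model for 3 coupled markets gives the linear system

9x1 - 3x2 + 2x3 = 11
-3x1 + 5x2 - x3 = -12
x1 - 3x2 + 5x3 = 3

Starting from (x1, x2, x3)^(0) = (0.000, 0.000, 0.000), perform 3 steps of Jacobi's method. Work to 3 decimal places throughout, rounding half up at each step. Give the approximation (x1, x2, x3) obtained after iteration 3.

(0.947, -2.443, -0.386)

Iteration 1:
  x1 = (11 - (-3)·0.000 - (2)·0.000) / (9) = 1.222
  x2 = (-12 - (-3)·0.000 - (-1)·0.000) / (5) = -2.400
  x3 = (3 - (1)·0.000 - (-3)·0.000) / (5) = 0.600
Iteration 2:
  x1 = (11 - (-3)·-2.400 - (2)·0.600) / (9) = 0.289
  x2 = (-12 - (-3)·1.222 - (-1)·0.600) / (5) = -1.547
  x3 = (3 - (1)·1.222 - (-3)·-2.400) / (5) = -1.084
Iteration 3:
  x1 = (11 - (-3)·-1.547 - (2)·-1.084) / (9) = 0.947
  x2 = (-12 - (-3)·0.289 - (-1)·-1.084) / (5) = -2.443
  x3 = (3 - (1)·0.289 - (-3)·-1.547) / (5) = -0.386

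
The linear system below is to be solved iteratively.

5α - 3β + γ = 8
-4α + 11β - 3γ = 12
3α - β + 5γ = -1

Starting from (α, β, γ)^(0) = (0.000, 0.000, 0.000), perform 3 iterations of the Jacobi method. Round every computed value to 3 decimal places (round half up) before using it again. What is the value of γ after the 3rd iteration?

Iteration 1:
  α = (8 - (-3)·0.000 - (1)·0.000) / (5) = 1.600
  β = (12 - (-4)·0.000 - (-3)·0.000) / (11) = 1.091
  γ = (-1 - (3)·0.000 - (-1)·0.000) / (5) = -0.200
Iteration 2:
  α = (8 - (-3)·1.091 - (1)·-0.200) / (5) = 2.295
  β = (12 - (-4)·1.600 - (-3)·-0.200) / (11) = 1.618
  γ = (-1 - (3)·1.600 - (-1)·1.091) / (5) = -0.942
Iteration 3:
  α = (8 - (-3)·1.618 - (1)·-0.942) / (5) = 2.759
  β = (12 - (-4)·2.295 - (-3)·-0.942) / (11) = 1.669
  γ = (-1 - (3)·2.295 - (-1)·1.618) / (5) = -1.253

-1.253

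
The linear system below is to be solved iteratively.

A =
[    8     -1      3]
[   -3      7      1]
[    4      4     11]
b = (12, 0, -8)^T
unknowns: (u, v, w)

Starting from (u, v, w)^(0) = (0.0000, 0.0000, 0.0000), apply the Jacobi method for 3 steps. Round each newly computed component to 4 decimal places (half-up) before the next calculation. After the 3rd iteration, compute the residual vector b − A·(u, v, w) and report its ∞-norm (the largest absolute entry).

1.9699

Iteration 1:
  u = (12 - (-1)·0.0000 - (3)·0.0000) / (8) = 1.5000
  v = (0 - (-3)·0.0000 - (1)·0.0000) / (7) = 0.0000
  w = (-8 - (4)·0.0000 - (4)·0.0000) / (11) = -0.7273
Iteration 2:
  u = (12 - (-1)·0.0000 - (3)·-0.7273) / (8) = 1.7727
  v = (0 - (-3)·1.5000 - (1)·-0.7273) / (7) = 0.7468
  w = (-8 - (4)·1.5000 - (4)·0.0000) / (11) = -1.2727
Iteration 3:
  u = (12 - (-1)·0.7468 - (3)·-1.2727) / (8) = 2.0706
  v = (0 - (-3)·1.7727 - (1)·-1.2727) / (7) = 0.9415
  w = (-8 - (4)·1.7727 - (4)·0.7468) / (11) = -1.6435
Residual b − A·x = (1.3072, 1.2648, -1.9699); ∞-norm = 1.9699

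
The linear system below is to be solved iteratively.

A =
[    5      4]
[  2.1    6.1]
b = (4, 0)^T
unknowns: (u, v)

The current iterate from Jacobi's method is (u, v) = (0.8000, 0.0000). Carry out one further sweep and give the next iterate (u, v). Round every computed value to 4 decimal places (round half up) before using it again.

(0.8000, -0.2754)

One sweep:
  u = (4 - (4)·0.0000) / (5) = 0.8000
  v = (0 - (2.1)·0.8000) / (6.1) = -0.2754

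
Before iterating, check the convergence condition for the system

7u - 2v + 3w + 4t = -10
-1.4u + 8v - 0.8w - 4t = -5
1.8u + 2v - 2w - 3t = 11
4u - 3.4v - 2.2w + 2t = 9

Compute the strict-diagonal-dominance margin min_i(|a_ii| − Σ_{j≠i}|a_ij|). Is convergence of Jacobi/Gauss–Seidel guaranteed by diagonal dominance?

row 1: |7| − (2+3+4) = -2
row 2: |8| − (1.4+0.8+4) = 1.8
row 3: |-2| − (1.8+2+3) = -4.8
row 4: |2| − (4+3.4+2.2) = -7.6
minimum over rows = -7.6 → not strictly diagonally dominant

-7.6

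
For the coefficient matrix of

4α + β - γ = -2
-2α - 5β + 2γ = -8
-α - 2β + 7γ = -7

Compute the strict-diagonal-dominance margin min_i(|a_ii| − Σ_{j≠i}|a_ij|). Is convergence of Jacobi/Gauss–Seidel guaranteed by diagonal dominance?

row 1: |4| − (1+1) = 2
row 2: |-5| − (2+2) = 1
row 3: |7| − (1+2) = 4
minimum over rows = 1 → strictly diagonally dominant (convergence guaranteed)

1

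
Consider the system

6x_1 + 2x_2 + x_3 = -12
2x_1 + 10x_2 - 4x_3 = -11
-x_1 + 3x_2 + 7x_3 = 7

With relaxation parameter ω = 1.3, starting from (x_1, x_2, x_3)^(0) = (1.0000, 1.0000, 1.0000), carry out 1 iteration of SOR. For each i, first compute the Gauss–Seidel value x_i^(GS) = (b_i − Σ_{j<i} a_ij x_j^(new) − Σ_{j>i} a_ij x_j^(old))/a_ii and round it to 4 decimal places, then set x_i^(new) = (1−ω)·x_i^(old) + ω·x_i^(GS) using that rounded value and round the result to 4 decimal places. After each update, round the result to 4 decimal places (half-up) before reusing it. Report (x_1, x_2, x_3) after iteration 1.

(-3.5500, -0.2870, 0.5007)

Iteration 1:
  x_1: GS value = (-12 - (2)·1.0000 - (1)·1.0000) / (6) = -2.5000;  x_1 ← (1−ω)·1.0000 + ω·-2.5000 = -3.5500
  x_2: GS value = (-11 - (2)·-3.5500 - (-4)·1.0000) / (10) = 0.0100;  x_2 ← (1−ω)·1.0000 + ω·0.0100 = -0.2870
  x_3: GS value = (7 - (-1)·-3.5500 - (3)·-0.2870) / (7) = 0.6159;  x_3 ← (1−ω)·1.0000 + ω·0.6159 = 0.5007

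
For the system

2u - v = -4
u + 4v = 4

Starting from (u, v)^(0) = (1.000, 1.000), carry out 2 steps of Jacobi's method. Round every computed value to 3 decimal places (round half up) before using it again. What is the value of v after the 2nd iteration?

Iteration 1:
  u = (-4 - (-1)·1.000) / (2) = -1.500
  v = (4 - (1)·1.000) / (4) = 0.750
Iteration 2:
  u = (-4 - (-1)·0.750) / (2) = -1.625
  v = (4 - (1)·-1.500) / (4) = 1.375

1.375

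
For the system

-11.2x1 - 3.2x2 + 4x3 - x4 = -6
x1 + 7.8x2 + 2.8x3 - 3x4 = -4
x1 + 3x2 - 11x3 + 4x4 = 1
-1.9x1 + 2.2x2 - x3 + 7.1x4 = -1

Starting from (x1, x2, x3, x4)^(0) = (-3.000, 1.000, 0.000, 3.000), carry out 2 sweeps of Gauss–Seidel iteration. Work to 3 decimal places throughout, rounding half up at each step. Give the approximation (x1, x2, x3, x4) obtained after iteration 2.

Iteration 1:
  x1 = (-6 - (-3.2)·1.000 - (4)·0.000 - (-1)·3.000) / (-11.2) = -0.018
  x2 = (-4 - (1)·-0.018 - (2.8)·0.000 - (-3)·3.000) / (7.8) = 0.643
  x3 = (1 - (1)·-0.018 - (3)·0.643 - (4)·3.000) / (-11) = 1.174
  x4 = (-1 - (-1.9)·-0.018 - (2.2)·0.643 - (-1)·1.174) / (7.1) = -0.180
Iteration 2:
  x1 = (-6 - (-3.2)·0.643 - (4)·1.174 - (-1)·-0.180) / (-11.2) = 0.787
  x2 = (-4 - (1)·0.787 - (2.8)·1.174 - (-3)·-0.180) / (7.8) = -1.104
  x3 = (1 - (1)·0.787 - (3)·-1.104 - (4)·-0.180) / (-11) = -0.386
  x4 = (-1 - (-1.9)·0.787 - (2.2)·-1.104 - (-1)·-0.386) / (7.1) = 0.357

(0.787, -1.104, -0.386, 0.357)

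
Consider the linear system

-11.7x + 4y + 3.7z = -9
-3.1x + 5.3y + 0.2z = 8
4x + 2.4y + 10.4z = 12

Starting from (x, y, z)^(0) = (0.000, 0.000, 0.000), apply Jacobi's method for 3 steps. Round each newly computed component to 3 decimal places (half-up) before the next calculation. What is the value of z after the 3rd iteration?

Iteration 1:
  x = (-9 - (4)·0.000 - (3.7)·0.000) / (-11.7) = 0.769
  y = (8 - (-3.1)·0.000 - (0.2)·0.000) / (5.3) = 1.509
  z = (12 - (4)·0.000 - (2.4)·0.000) / (10.4) = 1.154
Iteration 2:
  x = (-9 - (4)·1.509 - (3.7)·1.154) / (-11.7) = 1.650
  y = (8 - (-3.1)·0.769 - (0.2)·1.154) / (5.3) = 1.916
  z = (12 - (4)·0.769 - (2.4)·1.509) / (10.4) = 0.510
Iteration 3:
  x = (-9 - (4)·1.916 - (3.7)·0.510) / (-11.7) = 1.586
  y = (8 - (-3.1)·1.650 - (0.2)·0.510) / (5.3) = 2.455
  z = (12 - (4)·1.650 - (2.4)·1.916) / (10.4) = 0.077

0.077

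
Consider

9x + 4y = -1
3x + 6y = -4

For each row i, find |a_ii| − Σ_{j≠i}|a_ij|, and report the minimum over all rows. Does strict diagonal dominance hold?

row 1: |9| − (4) = 5
row 2: |6| − (3) = 3
minimum over rows = 3 → strictly diagonally dominant (convergence guaranteed)

3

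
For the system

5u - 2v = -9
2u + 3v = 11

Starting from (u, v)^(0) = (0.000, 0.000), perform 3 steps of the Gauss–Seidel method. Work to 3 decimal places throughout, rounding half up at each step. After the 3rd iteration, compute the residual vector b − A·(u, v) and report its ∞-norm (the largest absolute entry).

Iteration 1:
  u = (-9 - (-2)·0.000) / (5) = -1.800
  v = (11 - (2)·-1.800) / (3) = 4.867
Iteration 2:
  u = (-9 - (-2)·4.867) / (5) = 0.147
  v = (11 - (2)·0.147) / (3) = 3.569
Iteration 3:
  u = (-9 - (-2)·3.569) / (5) = -0.372
  v = (11 - (2)·-0.372) / (3) = 3.915
Residual b − A·x = (0.690, -0.001); ∞-norm = 0.690

0.690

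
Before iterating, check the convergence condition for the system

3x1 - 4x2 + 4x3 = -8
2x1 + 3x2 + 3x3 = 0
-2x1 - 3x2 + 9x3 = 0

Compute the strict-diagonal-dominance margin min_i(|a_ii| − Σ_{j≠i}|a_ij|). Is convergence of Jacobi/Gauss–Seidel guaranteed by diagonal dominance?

-5

row 1: |3| − (4+4) = -5
row 2: |3| − (2+3) = -2
row 3: |9| − (2+3) = 4
minimum over rows = -5 → not strictly diagonally dominant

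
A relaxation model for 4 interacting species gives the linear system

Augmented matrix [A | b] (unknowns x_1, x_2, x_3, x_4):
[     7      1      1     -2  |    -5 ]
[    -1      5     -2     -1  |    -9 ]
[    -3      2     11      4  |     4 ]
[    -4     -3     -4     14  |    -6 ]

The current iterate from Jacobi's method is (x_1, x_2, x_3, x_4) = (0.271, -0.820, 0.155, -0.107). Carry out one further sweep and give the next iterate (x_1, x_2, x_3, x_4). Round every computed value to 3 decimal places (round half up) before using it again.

One sweep:
  x_1 = (-5 - (1)·-0.820 - (1)·0.155 - (-2)·-0.107) / (7) = -0.650
  x_2 = (-9 - (-1)·0.271 - (-2)·0.155 - (-1)·-0.107) / (5) = -1.705
  x_3 = (4 - (-3)·0.271 - (2)·-0.820 - (4)·-0.107) / (11) = 0.626
  x_4 = (-6 - (-4)·0.271 - (-3)·-0.820 - (-4)·0.155) / (14) = -0.483

(-0.650, -1.705, 0.626, -0.483)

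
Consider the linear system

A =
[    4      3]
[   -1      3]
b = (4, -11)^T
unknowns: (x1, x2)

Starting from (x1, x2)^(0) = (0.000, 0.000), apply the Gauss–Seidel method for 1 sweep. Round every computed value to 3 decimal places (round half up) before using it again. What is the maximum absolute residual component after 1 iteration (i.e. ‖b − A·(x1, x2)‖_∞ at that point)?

Iteration 1:
  x1 = (4 - (3)·0.000) / (4) = 1.000
  x2 = (-11 - (-1)·1.000) / (3) = -3.333
Residual b − A·x = (9.999, -0.001); ∞-norm = 9.999

9.999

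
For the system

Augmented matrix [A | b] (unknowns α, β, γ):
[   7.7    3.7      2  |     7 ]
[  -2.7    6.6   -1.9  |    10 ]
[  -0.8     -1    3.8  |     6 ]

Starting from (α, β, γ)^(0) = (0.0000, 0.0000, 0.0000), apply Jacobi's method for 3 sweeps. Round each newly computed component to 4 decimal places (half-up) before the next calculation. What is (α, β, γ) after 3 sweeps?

(-0.7795, 2.0459, 2.1469)

Iteration 1:
  α = (7 - (3.7)·0.0000 - (2)·0.0000) / (7.7) = 0.9091
  β = (10 - (-2.7)·0.0000 - (-1.9)·0.0000) / (6.6) = 1.5152
  γ = (6 - (-0.8)·0.0000 - (-1)·0.0000) / (3.8) = 1.5789
Iteration 2:
  α = (7 - (3.7)·1.5152 - (2)·1.5789) / (7.7) = -0.2291
  β = (10 - (-2.7)·0.9091 - (-1.9)·1.5789) / (6.6) = 2.3416
  γ = (6 - (-0.8)·0.9091 - (-1)·1.5152) / (3.8) = 2.1691
Iteration 3:
  α = (7 - (3.7)·2.3416 - (2)·2.1691) / (7.7) = -0.7795
  β = (10 - (-2.7)·-0.2291 - (-1.9)·2.1691) / (6.6) = 2.0459
  γ = (6 - (-0.8)·-0.2291 - (-1)·2.3416) / (3.8) = 2.1469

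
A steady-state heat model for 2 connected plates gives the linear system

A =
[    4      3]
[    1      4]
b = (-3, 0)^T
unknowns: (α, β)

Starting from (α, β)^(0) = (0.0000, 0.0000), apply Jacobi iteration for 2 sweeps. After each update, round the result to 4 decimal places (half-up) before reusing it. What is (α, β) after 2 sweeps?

Iteration 1:
  α = (-3 - (3)·0.0000) / (4) = -0.7500
  β = (0 - (1)·0.0000) / (4) = 0.0000
Iteration 2:
  α = (-3 - (3)·0.0000) / (4) = -0.7500
  β = (0 - (1)·-0.7500) / (4) = 0.1875

(-0.7500, 0.1875)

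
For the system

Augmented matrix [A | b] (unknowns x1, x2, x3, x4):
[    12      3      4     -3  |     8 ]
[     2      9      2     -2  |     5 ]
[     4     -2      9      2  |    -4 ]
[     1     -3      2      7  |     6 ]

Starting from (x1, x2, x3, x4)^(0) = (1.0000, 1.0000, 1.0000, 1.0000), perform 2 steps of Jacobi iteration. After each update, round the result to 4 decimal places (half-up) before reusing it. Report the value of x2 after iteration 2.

0.8695

Iteration 1:
  x1 = (8 - (3)·1.0000 - (4)·1.0000 - (-3)·1.0000) / (12) = 0.3333
  x2 = (5 - (2)·1.0000 - (2)·1.0000 - (-2)·1.0000) / (9) = 0.3333
  x3 = (-4 - (4)·1.0000 - (-2)·1.0000 - (2)·1.0000) / (9) = -0.8889
  x4 = (6 - (1)·1.0000 - (-3)·1.0000 - (2)·1.0000) / (7) = 0.8571
Iteration 2:
  x1 = (8 - (3)·0.3333 - (4)·-0.8889 - (-3)·0.8571) / (12) = 1.0939
  x2 = (5 - (2)·0.3333 - (2)·-0.8889 - (-2)·0.8571) / (9) = 0.8695
  x3 = (-4 - (4)·0.3333 - (-2)·0.3333 - (2)·0.8571) / (9) = -0.7090
  x4 = (6 - (1)·0.3333 - (-3)·0.3333 - (2)·-0.8889) / (7) = 1.2063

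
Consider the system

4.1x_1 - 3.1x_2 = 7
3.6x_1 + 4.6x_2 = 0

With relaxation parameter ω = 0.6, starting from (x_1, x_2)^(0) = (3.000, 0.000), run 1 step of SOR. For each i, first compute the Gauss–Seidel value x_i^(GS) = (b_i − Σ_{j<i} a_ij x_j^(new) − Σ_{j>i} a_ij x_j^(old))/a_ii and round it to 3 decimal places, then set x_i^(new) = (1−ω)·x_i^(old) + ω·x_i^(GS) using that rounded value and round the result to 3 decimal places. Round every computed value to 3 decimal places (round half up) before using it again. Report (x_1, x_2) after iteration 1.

(2.224, -1.045)

Iteration 1:
  x_1: GS value = (7 - (-3.1)·0.000) / (4.1) = 1.707;  x_1 ← (1−ω)·3.000 + ω·1.707 = 2.224
  x_2: GS value = (0 - (3.6)·2.224) / (4.6) = -1.741;  x_2 ← (1−ω)·0.000 + ω·-1.741 = -1.045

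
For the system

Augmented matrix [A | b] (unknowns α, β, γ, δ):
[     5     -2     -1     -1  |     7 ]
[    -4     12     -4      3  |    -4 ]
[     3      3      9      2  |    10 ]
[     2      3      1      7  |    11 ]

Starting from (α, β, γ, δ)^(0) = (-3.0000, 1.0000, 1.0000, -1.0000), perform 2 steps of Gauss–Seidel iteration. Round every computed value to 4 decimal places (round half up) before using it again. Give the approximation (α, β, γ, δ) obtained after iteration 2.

(1.9557, 0.3114, 0.2157, 0.8484)

Iteration 1:
  α = (7 - (-2)·1.0000 - (-1)·1.0000 - (-1)·-1.0000) / (5) = 1.8000
  β = (-4 - (-4)·1.8000 - (-4)·1.0000 - (3)·-1.0000) / (12) = 0.8500
  γ = (10 - (3)·1.8000 - (3)·0.8500 - (2)·-1.0000) / (9) = 0.4500
  δ = (11 - (2)·1.8000 - (3)·0.8500 - (1)·0.4500) / (7) = 0.6286
Iteration 2:
  α = (7 - (-2)·0.8500 - (-1)·0.4500 - (-1)·0.6286) / (5) = 1.9557
  β = (-4 - (-4)·1.9557 - (-4)·0.4500 - (3)·0.6286) / (12) = 0.3114
  γ = (10 - (3)·1.9557 - (3)·0.3114 - (2)·0.6286) / (9) = 0.2157
  δ = (11 - (2)·1.9557 - (3)·0.3114 - (1)·0.2157) / (7) = 0.8484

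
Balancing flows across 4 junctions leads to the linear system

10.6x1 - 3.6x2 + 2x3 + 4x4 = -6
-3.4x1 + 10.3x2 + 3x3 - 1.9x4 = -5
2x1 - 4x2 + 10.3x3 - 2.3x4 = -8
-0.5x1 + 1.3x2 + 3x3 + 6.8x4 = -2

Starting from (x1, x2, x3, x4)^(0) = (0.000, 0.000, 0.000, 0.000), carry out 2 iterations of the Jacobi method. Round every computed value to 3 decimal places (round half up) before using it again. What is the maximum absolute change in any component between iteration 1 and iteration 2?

0.394

Iteration 1:
  x1 = (-6 - (-3.6)·0.000 - (2)·0.000 - (4)·0.000) / (10.6) = -0.566
  x2 = (-5 - (-3.4)·0.000 - (3)·0.000 - (-1.9)·0.000) / (10.3) = -0.485
  x3 = (-8 - (2)·0.000 - (-4)·0.000 - (-2.3)·0.000) / (10.3) = -0.777
  x4 = (-2 - (-0.5)·0.000 - (1.3)·0.000 - (3)·0.000) / (6.8) = -0.294
Iteration 2:
  x1 = (-6 - (-3.6)·-0.485 - (2)·-0.777 - (4)·-0.294) / (10.6) = -0.473
  x2 = (-5 - (-3.4)·-0.566 - (3)·-0.777 - (-1.9)·-0.294) / (10.3) = -0.500
  x3 = (-8 - (2)·-0.566 - (-4)·-0.485 - (-2.3)·-0.294) / (10.3) = -0.921
  x4 = (-2 - (-0.5)·-0.566 - (1.3)·-0.485 - (3)·-0.777) / (6.8) = 0.100
Change: (0.093, -0.015, -0.144, 0.394) → max |·| = 0.394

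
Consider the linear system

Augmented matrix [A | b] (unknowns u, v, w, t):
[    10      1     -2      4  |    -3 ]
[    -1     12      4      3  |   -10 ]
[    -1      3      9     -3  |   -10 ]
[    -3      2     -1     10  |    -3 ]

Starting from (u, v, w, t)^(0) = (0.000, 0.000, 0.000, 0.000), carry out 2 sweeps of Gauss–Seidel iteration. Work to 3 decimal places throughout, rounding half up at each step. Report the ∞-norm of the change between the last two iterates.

0.365

Iteration 1:
  u = (-3 - (1)·0.000 - (-2)·0.000 - (4)·0.000) / (10) = -0.300
  v = (-10 - (-1)·-0.300 - (4)·0.000 - (3)·0.000) / (12) = -0.858
  w = (-10 - (-1)·-0.300 - (3)·-0.858 - (-3)·0.000) / (9) = -0.858
  t = (-3 - (-3)·-0.300 - (2)·-0.858 - (-1)·-0.858) / (10) = -0.304
Iteration 2:
  u = (-3 - (1)·-0.858 - (-2)·-0.858 - (4)·-0.304) / (10) = -0.264
  v = (-10 - (-1)·-0.264 - (4)·-0.858 - (3)·-0.304) / (12) = -0.493
  w = (-10 - (-1)·-0.264 - (3)·-0.493 - (-3)·-0.304) / (9) = -1.077
  t = (-3 - (-3)·-0.264 - (2)·-0.493 - (-1)·-1.077) / (10) = -0.388
Change: (0.036, 0.365, -0.219, -0.084) → max |·| = 0.365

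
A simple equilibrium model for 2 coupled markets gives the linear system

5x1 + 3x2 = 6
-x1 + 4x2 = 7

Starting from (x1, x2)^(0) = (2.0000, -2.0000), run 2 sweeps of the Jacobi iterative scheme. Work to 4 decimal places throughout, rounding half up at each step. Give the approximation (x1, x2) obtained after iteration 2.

Iteration 1:
  x1 = (6 - (3)·-2.0000) / (5) = 2.4000
  x2 = (7 - (-1)·2.0000) / (4) = 2.2500
Iteration 2:
  x1 = (6 - (3)·2.2500) / (5) = -0.1500
  x2 = (7 - (-1)·2.4000) / (4) = 2.3500

(-0.1500, 2.3500)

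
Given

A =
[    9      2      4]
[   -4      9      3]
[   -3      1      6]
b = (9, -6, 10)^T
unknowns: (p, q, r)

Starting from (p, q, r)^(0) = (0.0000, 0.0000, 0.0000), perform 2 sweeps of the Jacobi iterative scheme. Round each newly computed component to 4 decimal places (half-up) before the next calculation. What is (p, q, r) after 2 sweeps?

Iteration 1:
  p = (9 - (2)·0.0000 - (4)·0.0000) / (9) = 1.0000
  q = (-6 - (-4)·0.0000 - (3)·0.0000) / (9) = -0.6667
  r = (10 - (-3)·0.0000 - (1)·0.0000) / (6) = 1.6667
Iteration 2:
  p = (9 - (2)·-0.6667 - (4)·1.6667) / (9) = 0.4074
  q = (-6 - (-4)·1.0000 - (3)·1.6667) / (9) = -0.7778
  r = (10 - (-3)·1.0000 - (1)·-0.6667) / (6) = 2.2778

(0.4074, -0.7778, 2.2778)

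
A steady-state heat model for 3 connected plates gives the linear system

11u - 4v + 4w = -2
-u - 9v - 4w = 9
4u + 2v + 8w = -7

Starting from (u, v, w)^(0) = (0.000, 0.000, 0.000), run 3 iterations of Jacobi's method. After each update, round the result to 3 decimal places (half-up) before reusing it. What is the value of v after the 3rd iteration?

Iteration 1:
  u = (-2 - (-4)·0.000 - (4)·0.000) / (11) = -0.182
  v = (9 - (-1)·0.000 - (-4)·0.000) / (-9) = -1.000
  w = (-7 - (4)·0.000 - (2)·0.000) / (8) = -0.875
Iteration 2:
  u = (-2 - (-4)·-1.000 - (4)·-0.875) / (11) = -0.227
  v = (9 - (-1)·-0.182 - (-4)·-0.875) / (-9) = -0.591
  w = (-7 - (4)·-0.182 - (2)·-1.000) / (8) = -0.534
Iteration 3:
  u = (-2 - (-4)·-0.591 - (4)·-0.534) / (11) = -0.203
  v = (9 - (-1)·-0.227 - (-4)·-0.534) / (-9) = -0.737
  w = (-7 - (4)·-0.227 - (2)·-0.591) / (8) = -0.614

-0.737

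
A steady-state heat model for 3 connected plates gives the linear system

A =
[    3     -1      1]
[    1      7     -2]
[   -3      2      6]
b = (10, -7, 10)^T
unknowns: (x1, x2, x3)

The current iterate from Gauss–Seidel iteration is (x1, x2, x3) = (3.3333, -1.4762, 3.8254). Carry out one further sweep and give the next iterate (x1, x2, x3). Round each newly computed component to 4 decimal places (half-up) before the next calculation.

(1.5661, -0.1308, 2.4933)

One sweep:
  x1 = (10 - (-1)·-1.4762 - (1)·3.8254) / (3) = 1.5661
  x2 = (-7 - (1)·1.5661 - (-2)·3.8254) / (7) = -0.1308
  x3 = (10 - (-3)·1.5661 - (2)·-0.1308) / (6) = 2.4933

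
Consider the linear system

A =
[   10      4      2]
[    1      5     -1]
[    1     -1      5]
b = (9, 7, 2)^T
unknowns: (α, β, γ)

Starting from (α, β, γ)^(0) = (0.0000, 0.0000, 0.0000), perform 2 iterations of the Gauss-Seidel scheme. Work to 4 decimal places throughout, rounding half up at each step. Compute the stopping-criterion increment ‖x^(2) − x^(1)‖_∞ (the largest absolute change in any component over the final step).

0.5808

Iteration 1:
  α = (9 - (4)·0.0000 - (2)·0.0000) / (10) = 0.9000
  β = (7 - (1)·0.9000 - (-1)·0.0000) / (5) = 1.2200
  γ = (2 - (1)·0.9000 - (-1)·1.2200) / (5) = 0.4640
Iteration 2:
  α = (9 - (4)·1.2200 - (2)·0.4640) / (10) = 0.3192
  β = (7 - (1)·0.3192 - (-1)·0.4640) / (5) = 1.4290
  γ = (2 - (1)·0.3192 - (-1)·1.4290) / (5) = 0.6220
Change: (-0.5808, 0.2090, 0.1580) → max |·| = 0.5808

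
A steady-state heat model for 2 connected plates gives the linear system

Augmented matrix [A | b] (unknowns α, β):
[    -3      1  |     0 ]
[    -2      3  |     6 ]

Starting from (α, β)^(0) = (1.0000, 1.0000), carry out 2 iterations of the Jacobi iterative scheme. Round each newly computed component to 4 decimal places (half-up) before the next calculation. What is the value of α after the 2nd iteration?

0.8889

Iteration 1:
  α = (0 - (1)·1.0000) / (-3) = 0.3333
  β = (6 - (-2)·1.0000) / (3) = 2.6667
Iteration 2:
  α = (0 - (1)·2.6667) / (-3) = 0.8889
  β = (6 - (-2)·0.3333) / (3) = 2.2222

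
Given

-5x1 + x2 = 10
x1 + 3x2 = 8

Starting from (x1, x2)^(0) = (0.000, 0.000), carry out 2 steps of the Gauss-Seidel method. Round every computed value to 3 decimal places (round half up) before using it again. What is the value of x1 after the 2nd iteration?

-1.333

Iteration 1:
  x1 = (10 - (1)·0.000) / (-5) = -2.000
  x2 = (8 - (1)·-2.000) / (3) = 3.333
Iteration 2:
  x1 = (10 - (1)·3.333) / (-5) = -1.333
  x2 = (8 - (1)·-1.333) / (3) = 3.111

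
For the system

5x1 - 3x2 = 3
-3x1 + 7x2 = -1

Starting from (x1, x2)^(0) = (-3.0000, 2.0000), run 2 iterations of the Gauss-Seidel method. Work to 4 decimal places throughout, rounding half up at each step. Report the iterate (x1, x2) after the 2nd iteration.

(0.9772, 0.2759)

Iteration 1:
  x1 = (3 - (-3)·2.0000) / (5) = 1.8000
  x2 = (-1 - (-3)·1.8000) / (7) = 0.6286
Iteration 2:
  x1 = (3 - (-3)·0.6286) / (5) = 0.9772
  x2 = (-1 - (-3)·0.9772) / (7) = 0.2759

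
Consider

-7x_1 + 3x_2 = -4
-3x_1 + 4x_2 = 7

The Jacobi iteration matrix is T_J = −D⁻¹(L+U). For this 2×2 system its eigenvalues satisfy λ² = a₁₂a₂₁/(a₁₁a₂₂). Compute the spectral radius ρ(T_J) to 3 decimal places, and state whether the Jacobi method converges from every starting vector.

a₁₂a₂₁/(a₁₁a₂₂) = (3)·(-3) / ((-7)·(4)) = 0.321429
ρ = √|0.321429| = √0.321429 = 0.567
ρ < 1, so Jacobi converges

0.567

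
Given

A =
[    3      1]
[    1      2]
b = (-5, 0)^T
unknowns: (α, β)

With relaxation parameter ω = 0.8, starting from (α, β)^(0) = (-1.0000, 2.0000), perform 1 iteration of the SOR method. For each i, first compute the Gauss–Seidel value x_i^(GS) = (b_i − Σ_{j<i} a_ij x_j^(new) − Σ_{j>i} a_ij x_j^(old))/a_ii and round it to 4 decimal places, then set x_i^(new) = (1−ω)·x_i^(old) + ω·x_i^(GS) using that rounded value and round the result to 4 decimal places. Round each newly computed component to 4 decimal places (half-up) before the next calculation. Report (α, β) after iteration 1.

(-2.0666, 1.2266)

Iteration 1:
  α: GS value = (-5 - (1)·2.0000) / (3) = -2.3333;  α ← (1−ω)·-1.0000 + ω·-2.3333 = -2.0666
  β: GS value = (0 - (1)·-2.0666) / (2) = 1.0333;  β ← (1−ω)·2.0000 + ω·1.0333 = 1.2266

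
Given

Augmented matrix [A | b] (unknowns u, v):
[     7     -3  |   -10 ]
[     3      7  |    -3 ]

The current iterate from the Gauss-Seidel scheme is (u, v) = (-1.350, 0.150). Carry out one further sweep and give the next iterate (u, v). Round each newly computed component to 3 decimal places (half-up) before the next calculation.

(-1.364, 0.156)

One sweep:
  u = (-10 - (-3)·0.150) / (7) = -1.364
  v = (-3 - (3)·-1.364) / (7) = 0.156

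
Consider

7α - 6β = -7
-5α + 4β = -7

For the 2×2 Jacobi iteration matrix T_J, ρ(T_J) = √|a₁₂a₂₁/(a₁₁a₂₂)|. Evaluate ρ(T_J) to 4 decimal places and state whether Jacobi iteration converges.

a₁₂a₂₁/(a₁₁a₂₂) = (-6)·(-5) / ((7)·(4)) = 1.071429
ρ = √|1.071429| = √1.071429 = 1.0351
ρ > 1, so Jacobi diverges

1.0351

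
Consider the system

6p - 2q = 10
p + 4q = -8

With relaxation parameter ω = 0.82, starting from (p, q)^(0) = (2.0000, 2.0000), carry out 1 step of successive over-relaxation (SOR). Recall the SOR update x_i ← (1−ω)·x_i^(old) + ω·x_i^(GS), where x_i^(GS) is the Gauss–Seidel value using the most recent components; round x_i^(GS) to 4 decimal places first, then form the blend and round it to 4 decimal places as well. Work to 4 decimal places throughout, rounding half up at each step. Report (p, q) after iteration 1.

(2.2733, -1.7460)

Iteration 1:
  p: GS value = (10 - (-2)·2.0000) / (6) = 2.3333;  p ← (1−ω)·2.0000 + ω·2.3333 = 2.2733
  q: GS value = (-8 - (1)·2.2733) / (4) = -2.5683;  q ← (1−ω)·2.0000 + ω·-2.5683 = -1.7460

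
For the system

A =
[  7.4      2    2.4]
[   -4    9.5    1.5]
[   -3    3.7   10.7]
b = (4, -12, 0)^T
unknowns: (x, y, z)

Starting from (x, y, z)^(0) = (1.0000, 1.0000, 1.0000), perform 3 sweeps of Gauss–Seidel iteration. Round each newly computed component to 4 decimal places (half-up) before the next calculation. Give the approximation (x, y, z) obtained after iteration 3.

(0.6305, -1.0873, 0.5528)

Iteration 1:
  x = (4 - (2)·1.0000 - (2.4)·1.0000) / (7.4) = -0.0541
  y = (-12 - (-4)·-0.0541 - (1.5)·1.0000) / (9.5) = -1.4438
  z = (0 - (-3)·-0.0541 - (3.7)·-1.4438) / (10.7) = 0.4841
Iteration 2:
  x = (4 - (2)·-1.4438 - (2.4)·0.4841) / (7.4) = 0.7738
  y = (-12 - (-4)·0.7738 - (1.5)·0.4841) / (9.5) = -1.0138
  z = (0 - (-3)·0.7738 - (3.7)·-1.0138) / (10.7) = 0.5675
Iteration 3:
  x = (4 - (2)·-1.0138 - (2.4)·0.5675) / (7.4) = 0.6305
  y = (-12 - (-4)·0.6305 - (1.5)·0.5675) / (9.5) = -1.0873
  z = (0 - (-3)·0.6305 - (3.7)·-1.0873) / (10.7) = 0.5528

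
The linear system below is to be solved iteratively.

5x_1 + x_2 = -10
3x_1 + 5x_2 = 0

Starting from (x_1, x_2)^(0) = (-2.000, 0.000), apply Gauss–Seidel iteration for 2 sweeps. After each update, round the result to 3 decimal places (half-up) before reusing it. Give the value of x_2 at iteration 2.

1.344

Iteration 1:
  x_1 = (-10 - (1)·0.000) / (5) = -2.000
  x_2 = (0 - (3)·-2.000) / (5) = 1.200
Iteration 2:
  x_1 = (-10 - (1)·1.200) / (5) = -2.240
  x_2 = (0 - (3)·-2.240) / (5) = 1.344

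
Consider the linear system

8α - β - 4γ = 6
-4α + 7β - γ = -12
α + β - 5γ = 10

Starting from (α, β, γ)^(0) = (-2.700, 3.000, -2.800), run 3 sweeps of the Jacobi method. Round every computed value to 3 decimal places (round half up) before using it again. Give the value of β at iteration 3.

Iteration 1:
  α = (6 - (-1)·3.000 - (-4)·-2.800) / (8) = -0.275
  β = (-12 - (-4)·-2.700 - (-1)·-2.800) / (7) = -3.657
  γ = (10 - (1)·-2.700 - (1)·3.000) / (-5) = -1.940
Iteration 2:
  α = (6 - (-1)·-3.657 - (-4)·-1.940) / (8) = -0.677
  β = (-12 - (-4)·-0.275 - (-1)·-1.940) / (7) = -2.149
  γ = (10 - (1)·-0.275 - (1)·-3.657) / (-5) = -2.786
Iteration 3:
  α = (6 - (-1)·-2.149 - (-4)·-2.786) / (8) = -0.912
  β = (-12 - (-4)·-0.677 - (-1)·-2.786) / (7) = -2.499
  γ = (10 - (1)·-0.677 - (1)·-2.149) / (-5) = -2.565

-2.499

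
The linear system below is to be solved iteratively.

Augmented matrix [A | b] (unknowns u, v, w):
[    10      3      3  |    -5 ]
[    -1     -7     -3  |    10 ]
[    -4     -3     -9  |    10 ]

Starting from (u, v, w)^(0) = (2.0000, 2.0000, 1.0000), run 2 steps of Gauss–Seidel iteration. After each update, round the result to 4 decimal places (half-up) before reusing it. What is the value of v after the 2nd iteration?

Iteration 1:
  u = (-5 - (3)·2.0000 - (3)·1.0000) / (10) = -1.4000
  v = (10 - (-1)·-1.4000 - (-3)·1.0000) / (-7) = -1.6571
  w = (10 - (-4)·-1.4000 - (-3)·-1.6571) / (-9) = 0.0635
Iteration 2:
  u = (-5 - (3)·-1.6571 - (3)·0.0635) / (10) = -0.0219
  v = (10 - (-1)·-0.0219 - (-3)·0.0635) / (-7) = -1.4527
  w = (10 - (-4)·-0.0219 - (-3)·-1.4527) / (-9) = -0.6171

-1.4527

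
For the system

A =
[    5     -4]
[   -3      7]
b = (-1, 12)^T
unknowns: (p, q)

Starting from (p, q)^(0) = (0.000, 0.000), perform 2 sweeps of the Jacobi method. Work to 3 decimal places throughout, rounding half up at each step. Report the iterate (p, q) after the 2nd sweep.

Iteration 1:
  p = (-1 - (-4)·0.000) / (5) = -0.200
  q = (12 - (-3)·0.000) / (7) = 1.714
Iteration 2:
  p = (-1 - (-4)·1.714) / (5) = 1.171
  q = (12 - (-3)·-0.200) / (7) = 1.629

(1.171, 1.629)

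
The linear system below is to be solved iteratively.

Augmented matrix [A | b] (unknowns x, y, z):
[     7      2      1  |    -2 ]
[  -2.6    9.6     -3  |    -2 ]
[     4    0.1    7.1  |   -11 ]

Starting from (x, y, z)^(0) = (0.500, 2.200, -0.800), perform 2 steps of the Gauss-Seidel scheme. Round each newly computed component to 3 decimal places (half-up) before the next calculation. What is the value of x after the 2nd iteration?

Iteration 1:
  x = (-2 - (2)·2.200 - (1)·-0.800) / (7) = -0.800
  y = (-2 - (-2.6)·-0.800 - (-3)·-0.800) / (9.6) = -0.675
  z = (-11 - (4)·-0.800 - (0.1)·-0.675) / (7.1) = -1.089
Iteration 2:
  x = (-2 - (2)·-0.675 - (1)·-1.089) / (7) = 0.063
  y = (-2 - (-2.6)·0.063 - (-3)·-1.089) / (9.6) = -0.532
  z = (-11 - (4)·0.063 - (0.1)·-0.532) / (7.1) = -1.577

0.063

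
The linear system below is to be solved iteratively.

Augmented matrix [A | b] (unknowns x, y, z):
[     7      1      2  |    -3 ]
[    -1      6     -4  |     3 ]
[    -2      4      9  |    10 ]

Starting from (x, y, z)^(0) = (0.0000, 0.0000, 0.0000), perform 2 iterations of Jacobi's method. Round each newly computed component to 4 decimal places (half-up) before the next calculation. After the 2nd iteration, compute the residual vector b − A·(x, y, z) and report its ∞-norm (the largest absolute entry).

Iteration 1:
  x = (-3 - (1)·0.0000 - (2)·0.0000) / (7) = -0.4286
  y = (3 - (-1)·0.0000 - (-4)·0.0000) / (6) = 0.5000
  z = (10 - (-2)·0.0000 - (4)·0.0000) / (9) = 1.1111
Iteration 2:
  x = (-3 - (1)·0.5000 - (2)·1.1111) / (7) = -0.8175
  y = (3 - (-1)·-0.4286 - (-4)·1.1111) / (6) = 1.1693
  z = (10 - (-2)·-0.4286 - (4)·0.5000) / (9) = 0.7936
Residual b − A·x = (-0.0340, -1.6589, -3.4546); ∞-norm = 3.4546

3.4546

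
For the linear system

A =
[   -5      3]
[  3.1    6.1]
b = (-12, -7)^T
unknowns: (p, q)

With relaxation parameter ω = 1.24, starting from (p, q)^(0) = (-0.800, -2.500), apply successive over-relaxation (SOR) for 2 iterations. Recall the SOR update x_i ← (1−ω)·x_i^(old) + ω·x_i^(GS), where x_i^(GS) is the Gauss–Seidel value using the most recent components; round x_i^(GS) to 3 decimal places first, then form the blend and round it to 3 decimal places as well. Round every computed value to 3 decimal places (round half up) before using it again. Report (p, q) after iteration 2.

(1.437, -1.933)

Iteration 1:
  p: GS value = (-12 - (3)·-2.500) / (-5) = 0.900;  p ← (1−ω)·-0.800 + ω·0.900 = 1.308
  q: GS value = (-7 - (3.1)·1.308) / (6.1) = -1.812;  q ← (1−ω)·-2.500 + ω·-1.812 = -1.647
Iteration 2:
  p: GS value = (-12 - (3)·-1.647) / (-5) = 1.412;  p ← (1−ω)·1.308 + ω·1.412 = 1.437
  q: GS value = (-7 - (3.1)·1.437) / (6.1) = -1.878;  q ← (1−ω)·-1.647 + ω·-1.878 = -1.933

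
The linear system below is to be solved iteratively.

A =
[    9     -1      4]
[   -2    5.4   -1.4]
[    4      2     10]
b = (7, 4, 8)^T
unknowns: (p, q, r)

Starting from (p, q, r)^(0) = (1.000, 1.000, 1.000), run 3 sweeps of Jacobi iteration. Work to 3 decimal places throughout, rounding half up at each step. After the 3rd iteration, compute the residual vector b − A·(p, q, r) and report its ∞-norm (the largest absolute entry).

0.493

Iteration 1:
  p = (7 - (-1)·1.000 - (4)·1.000) / (9) = 0.444
  q = (4 - (-2)·1.000 - (-1.4)·1.000) / (5.4) = 1.370
  r = (8 - (4)·1.000 - (2)·1.000) / (10) = 0.200
Iteration 2:
  p = (7 - (-1)·1.370 - (4)·0.200) / (9) = 0.841
  q = (4 - (-2)·0.444 - (-1.4)·0.200) / (5.4) = 0.957
  r = (8 - (4)·0.444 - (2)·1.370) / (10) = 0.348
Iteration 3:
  p = (7 - (-1)·0.957 - (4)·0.348) / (9) = 0.729
  q = (4 - (-2)·0.841 - (-1.4)·0.348) / (5.4) = 1.142
  r = (8 - (4)·0.841 - (2)·0.957) / (10) = 0.272
Residual b − A·x = (0.493, -0.328, 0.080); ∞-norm = 0.493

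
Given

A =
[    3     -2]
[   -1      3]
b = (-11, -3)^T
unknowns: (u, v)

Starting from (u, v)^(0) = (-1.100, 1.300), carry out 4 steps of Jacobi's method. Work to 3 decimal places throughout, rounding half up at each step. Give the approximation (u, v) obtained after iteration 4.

Iteration 1:
  u = (-11 - (-2)·1.300) / (3) = -2.800
  v = (-3 - (-1)·-1.100) / (3) = -1.367
Iteration 2:
  u = (-11 - (-2)·-1.367) / (3) = -4.578
  v = (-3 - (-1)·-2.800) / (3) = -1.933
Iteration 3:
  u = (-11 - (-2)·-1.933) / (3) = -4.955
  v = (-3 - (-1)·-4.578) / (3) = -2.526
Iteration 4:
  u = (-11 - (-2)·-2.526) / (3) = -5.351
  v = (-3 - (-1)·-4.955) / (3) = -2.652

(-5.351, -2.652)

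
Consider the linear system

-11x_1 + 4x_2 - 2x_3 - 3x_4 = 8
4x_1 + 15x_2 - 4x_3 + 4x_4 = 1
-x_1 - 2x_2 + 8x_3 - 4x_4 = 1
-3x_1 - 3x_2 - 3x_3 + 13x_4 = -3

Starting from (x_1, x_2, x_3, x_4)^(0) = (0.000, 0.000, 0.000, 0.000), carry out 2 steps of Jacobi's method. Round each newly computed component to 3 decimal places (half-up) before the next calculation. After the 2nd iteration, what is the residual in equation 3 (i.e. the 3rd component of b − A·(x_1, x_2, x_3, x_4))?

0.151

Iteration 1:
  x_1 = (8 - (4)·0.000 - (-2)·0.000 - (-3)·0.000) / (-11) = -0.727
  x_2 = (1 - (4)·0.000 - (-4)·0.000 - (4)·0.000) / (15) = 0.067
  x_3 = (1 - (-1)·0.000 - (-2)·0.000 - (-4)·0.000) / (8) = 0.125
  x_4 = (-3 - (-3)·0.000 - (-3)·0.000 - (-3)·0.000) / (13) = -0.231
Iteration 2:
  x_1 = (8 - (4)·0.067 - (-2)·0.125 - (-3)·-0.231) / (-11) = -0.663
  x_2 = (1 - (4)·-0.727 - (-4)·0.125 - (4)·-0.231) / (15) = 0.355
  x_3 = (1 - (-1)·-0.727 - (-2)·0.067 - (-4)·-0.231) / (8) = -0.065
  x_4 = (-3 - (-3)·-0.727 - (-3)·0.067 - (-3)·0.125) / (13) = -0.354
Residual b − A·x = (-1.905, -0.517, 0.151, 0.483)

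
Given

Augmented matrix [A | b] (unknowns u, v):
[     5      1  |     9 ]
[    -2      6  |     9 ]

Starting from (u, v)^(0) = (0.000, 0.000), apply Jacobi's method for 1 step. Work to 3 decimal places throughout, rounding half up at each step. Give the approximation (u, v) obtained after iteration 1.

(1.800, 1.500)

Iteration 1:
  u = (9 - (1)·0.000) / (5) = 1.800
  v = (9 - (-2)·0.000) / (6) = 1.500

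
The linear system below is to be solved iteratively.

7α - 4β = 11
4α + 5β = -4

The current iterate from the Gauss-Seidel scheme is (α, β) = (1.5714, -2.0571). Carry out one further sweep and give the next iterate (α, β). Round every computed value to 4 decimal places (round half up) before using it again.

One sweep:
  α = (11 - (-4)·-2.0571) / (7) = 0.3959
  β = (-4 - (4)·0.3959) / (5) = -1.1167

(0.3959, -1.1167)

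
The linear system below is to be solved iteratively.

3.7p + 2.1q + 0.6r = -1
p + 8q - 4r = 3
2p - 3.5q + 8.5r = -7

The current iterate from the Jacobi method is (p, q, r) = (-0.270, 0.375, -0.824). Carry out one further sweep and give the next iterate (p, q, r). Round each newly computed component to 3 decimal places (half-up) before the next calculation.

One sweep:
  p = (-1 - (2.1)·0.375 - (0.6)·-0.824) / (3.7) = -0.349
  q = (3 - (1)·-0.270 - (-4)·-0.824) / (8) = -0.003
  r = (-7 - (2)·-0.270 - (-3.5)·0.375) / (8.5) = -0.606

(-0.349, -0.003, -0.606)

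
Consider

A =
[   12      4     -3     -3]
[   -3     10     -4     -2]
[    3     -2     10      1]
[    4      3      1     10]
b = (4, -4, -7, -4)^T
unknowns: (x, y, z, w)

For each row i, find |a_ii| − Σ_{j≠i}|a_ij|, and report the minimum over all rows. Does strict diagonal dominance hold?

row 1: |12| − (4+3+3) = 2
row 2: |10| − (3+4+2) = 1
row 3: |10| − (3+2+1) = 4
row 4: |10| − (4+3+1) = 2
minimum over rows = 1 → strictly diagonally dominant (convergence guaranteed)

1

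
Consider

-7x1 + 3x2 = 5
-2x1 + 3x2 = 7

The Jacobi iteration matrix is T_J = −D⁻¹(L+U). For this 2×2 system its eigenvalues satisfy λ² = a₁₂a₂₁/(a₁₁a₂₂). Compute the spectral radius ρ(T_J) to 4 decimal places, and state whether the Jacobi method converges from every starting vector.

a₁₂a₂₁/(a₁₁a₂₂) = (3)·(-2) / ((-7)·(3)) = 0.285714
ρ = √|0.285714| = √0.285714 = 0.5345
ρ < 1, so Jacobi converges

0.5345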